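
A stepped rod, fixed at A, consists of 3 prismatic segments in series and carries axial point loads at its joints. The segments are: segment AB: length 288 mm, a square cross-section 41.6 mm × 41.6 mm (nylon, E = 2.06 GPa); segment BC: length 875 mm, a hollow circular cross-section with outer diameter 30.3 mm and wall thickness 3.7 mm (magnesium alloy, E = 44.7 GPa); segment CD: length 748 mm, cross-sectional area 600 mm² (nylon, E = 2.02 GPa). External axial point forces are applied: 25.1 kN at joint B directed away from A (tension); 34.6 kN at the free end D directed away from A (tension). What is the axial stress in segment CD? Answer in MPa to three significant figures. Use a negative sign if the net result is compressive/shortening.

Internal axial forces (sectioning from the free end, tension +): N_CD = 34.6 kN, N_BC = 34.6 kN, N_AB = 59.7 kN.
σ_CD = N_CD/A_CD = 34600/600 = 57.67 MPa.

57.7 MPa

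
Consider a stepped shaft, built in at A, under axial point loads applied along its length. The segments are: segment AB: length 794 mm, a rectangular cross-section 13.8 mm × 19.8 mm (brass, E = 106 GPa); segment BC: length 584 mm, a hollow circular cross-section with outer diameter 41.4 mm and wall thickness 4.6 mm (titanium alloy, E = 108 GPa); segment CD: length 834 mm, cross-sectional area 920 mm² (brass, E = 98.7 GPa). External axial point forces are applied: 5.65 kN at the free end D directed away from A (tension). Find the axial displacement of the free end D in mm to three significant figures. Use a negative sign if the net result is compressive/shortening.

0.264 mm

Internal axial forces (sectioning from the free end, tension +): N_CD = 5.65 kN, N_BC = 5.65 kN, N_AB = 5.65 kN.
A_AB = 273.2 mm².
A_BC = 531.8 mm².
δ_AB = 5650·794/(273.2·106000) = 0.1549 mm
δ_BC = 5650·584/(531.8·108000) = 0.05745 mm
δ_CD = 5650·834/(920·98700) = 0.05189 mm
δ = Σδ_i = 0.2642 mm.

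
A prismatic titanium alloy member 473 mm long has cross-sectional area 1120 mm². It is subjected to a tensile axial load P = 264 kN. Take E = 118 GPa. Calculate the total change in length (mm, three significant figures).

0.945 mm

δ_mech = NL/(AE) = 264000·473/(1120·118000) = 0.9449 mm.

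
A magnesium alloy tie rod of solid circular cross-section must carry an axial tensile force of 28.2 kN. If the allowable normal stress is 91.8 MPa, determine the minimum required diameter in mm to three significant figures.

19.8 mm

Required area A ≥ P/σ_allow = 28200/91.8 = 307.2 mm².
For a solid circular section, d ≥ √(4A/π) = 19.78 mm.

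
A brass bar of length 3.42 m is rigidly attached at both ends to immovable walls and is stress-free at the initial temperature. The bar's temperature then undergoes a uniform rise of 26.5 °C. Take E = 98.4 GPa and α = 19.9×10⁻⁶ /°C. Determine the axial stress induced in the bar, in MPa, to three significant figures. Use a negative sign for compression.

-51.9 MPa

Free thermal expansion αLΔT = 19.9e-6 · 3420 · 26.5 = 1.804 mm.
The walls impose strain ε = −(1.804)/3420 = -5.2735e-04; σ = Eε = 98400 · -5.2735e-04 = -51.89 MPa.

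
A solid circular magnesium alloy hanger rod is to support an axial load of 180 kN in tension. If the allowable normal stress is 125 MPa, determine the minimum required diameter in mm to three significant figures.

42.8 mm

Required area A ≥ P/σ_allow = 180000/125 = 1440 mm².
For a solid circular section, d ≥ √(4A/π) = 42.82 mm.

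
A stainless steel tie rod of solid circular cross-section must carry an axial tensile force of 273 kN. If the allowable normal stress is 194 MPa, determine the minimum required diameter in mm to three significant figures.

Required area A ≥ P/σ_allow = 273000/194 = 1407 mm².
For a solid circular section, d ≥ √(4A/π) = 42.33 mm.

42.3 mm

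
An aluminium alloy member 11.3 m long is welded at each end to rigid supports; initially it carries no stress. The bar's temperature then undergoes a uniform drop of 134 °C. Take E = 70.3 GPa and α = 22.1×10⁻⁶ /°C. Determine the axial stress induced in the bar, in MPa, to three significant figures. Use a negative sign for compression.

208 MPa

Free thermal expansion αLΔT = 22.1e-6 · 11300 · -134 = -33.46 mm.
The walls impose strain ε = −(-33.46)/11300 = 2.9614e-03; σ = Eε = 70300 · 2.9614e-03 = 208.2 MPa.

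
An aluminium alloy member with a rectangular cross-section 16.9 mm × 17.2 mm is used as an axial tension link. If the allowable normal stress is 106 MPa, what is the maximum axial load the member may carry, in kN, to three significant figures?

30.8 kN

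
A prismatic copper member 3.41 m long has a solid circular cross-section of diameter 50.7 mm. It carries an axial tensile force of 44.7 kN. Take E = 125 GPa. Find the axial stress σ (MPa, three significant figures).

A = 2019 mm².
σ = N/A = 44700/2019 = 22.14 MPa.

22.1 MPa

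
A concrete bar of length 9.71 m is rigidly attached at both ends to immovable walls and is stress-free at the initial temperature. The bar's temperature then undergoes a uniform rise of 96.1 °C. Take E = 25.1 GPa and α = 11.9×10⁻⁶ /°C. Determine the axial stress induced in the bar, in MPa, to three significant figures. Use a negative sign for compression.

-28.7 MPa

Free thermal expansion αLΔT = 11.9e-6 · 9710 · 96.1 = 11.1 mm.
The walls impose strain ε = −(11.1)/9710 = -1.1436e-03; σ = Eε = 25100 · -1.1436e-03 = -28.7 MPa.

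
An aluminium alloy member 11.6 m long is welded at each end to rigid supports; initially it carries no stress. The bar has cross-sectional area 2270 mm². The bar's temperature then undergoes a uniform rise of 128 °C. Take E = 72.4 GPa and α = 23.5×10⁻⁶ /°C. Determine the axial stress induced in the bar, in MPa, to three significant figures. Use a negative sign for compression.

-218 MPa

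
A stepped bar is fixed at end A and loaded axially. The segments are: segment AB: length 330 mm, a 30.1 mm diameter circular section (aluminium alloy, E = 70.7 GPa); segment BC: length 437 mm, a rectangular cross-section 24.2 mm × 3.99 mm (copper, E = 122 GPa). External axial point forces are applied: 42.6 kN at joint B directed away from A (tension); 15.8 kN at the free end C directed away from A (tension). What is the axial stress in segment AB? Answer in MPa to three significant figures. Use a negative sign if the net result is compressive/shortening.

82.1 MPa

Internal axial forces (sectioning from the free end, tension +): N_BC = 15.8 kN, N_AB = 58.4 kN.
A_AB = 711.6 mm².
σ_AB = N_AB/A_AB = 58400/711.6 = 82.07 MPa.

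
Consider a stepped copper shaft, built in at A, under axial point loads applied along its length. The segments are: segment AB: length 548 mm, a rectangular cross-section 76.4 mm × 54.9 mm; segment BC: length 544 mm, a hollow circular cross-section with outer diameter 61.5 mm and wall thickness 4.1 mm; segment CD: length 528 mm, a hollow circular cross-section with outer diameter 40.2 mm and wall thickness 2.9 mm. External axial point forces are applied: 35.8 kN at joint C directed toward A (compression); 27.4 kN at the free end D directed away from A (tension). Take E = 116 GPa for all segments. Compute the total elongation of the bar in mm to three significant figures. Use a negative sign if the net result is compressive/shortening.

0.304 mm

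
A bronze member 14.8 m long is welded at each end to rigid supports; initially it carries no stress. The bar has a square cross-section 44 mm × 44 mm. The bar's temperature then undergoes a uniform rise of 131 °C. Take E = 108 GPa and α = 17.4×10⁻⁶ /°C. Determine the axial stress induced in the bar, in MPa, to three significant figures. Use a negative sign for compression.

Free thermal expansion αLΔT = 17.4e-6 · 14800 · 131 = 33.74 mm.
The walls impose strain ε = −(33.74)/14800 = -2.2794e-03; σ = Eε = 108000 · -2.2794e-03 = -246.2 MPa.

-246 MPa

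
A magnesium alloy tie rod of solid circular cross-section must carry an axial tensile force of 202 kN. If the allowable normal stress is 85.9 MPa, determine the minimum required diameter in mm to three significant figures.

54.7 mm

Required area A ≥ P/σ_allow = 202000/85.9 = 2352 mm².
For a solid circular section, d ≥ √(4A/π) = 54.72 mm.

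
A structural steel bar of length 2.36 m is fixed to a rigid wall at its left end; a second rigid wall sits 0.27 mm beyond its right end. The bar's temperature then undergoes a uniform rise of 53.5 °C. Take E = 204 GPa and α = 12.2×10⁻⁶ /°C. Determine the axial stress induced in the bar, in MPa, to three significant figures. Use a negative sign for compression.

Free thermal expansion αLΔT = 12.2e-6 · 2360 · 53.5 = 1.54 mm.
The walls engage after the gap closes; constrained expansion = 1.54 − 0.27 = 1.27 mm.
The walls impose strain ε = −(1.27)/2360 = -5.3829e-04; σ = Eε = 204000 · -5.3829e-04 = -109.8 MPa.

-110 MPa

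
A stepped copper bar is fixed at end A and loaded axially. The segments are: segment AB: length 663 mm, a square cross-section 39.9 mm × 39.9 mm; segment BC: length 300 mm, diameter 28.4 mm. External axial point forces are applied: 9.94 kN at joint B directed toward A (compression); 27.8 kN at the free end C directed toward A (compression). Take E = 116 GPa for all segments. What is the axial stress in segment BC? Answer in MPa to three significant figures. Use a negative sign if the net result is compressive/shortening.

-43.9 MPa

Internal axial forces (sectioning from the free end, tension +): N_BC = -27.8 kN, N_AB = -37.74 kN.
A_BC = 633.5 mm².
σ_BC = N_BC/A_BC = -27800/633.5 = -43.89 MPa.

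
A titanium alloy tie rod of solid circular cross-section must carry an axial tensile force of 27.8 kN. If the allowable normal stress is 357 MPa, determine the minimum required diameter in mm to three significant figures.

Required area A ≥ P/σ_allow = 27800/357 = 77.87 mm².
For a solid circular section, d ≥ √(4A/π) = 9.957 mm.

9.96 mm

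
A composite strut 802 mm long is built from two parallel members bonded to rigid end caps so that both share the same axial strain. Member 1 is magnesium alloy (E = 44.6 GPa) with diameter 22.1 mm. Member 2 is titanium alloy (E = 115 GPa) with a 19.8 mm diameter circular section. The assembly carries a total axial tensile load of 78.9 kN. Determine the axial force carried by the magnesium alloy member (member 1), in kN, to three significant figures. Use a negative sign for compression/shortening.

A_1 = 383.6 mm².
A_2 = 307.9 mm².
Equal strain + equilibrium ⇒ each member carries load in proportion to AE: A₁E₁ = 17110000 N, A₂E₂ = 35410000 N, ΣAE = 52520000 N.
F₁ = P·A₁E₁/ΣAE = 78900·17110000/52520000 = 25700 N.

25.7 kN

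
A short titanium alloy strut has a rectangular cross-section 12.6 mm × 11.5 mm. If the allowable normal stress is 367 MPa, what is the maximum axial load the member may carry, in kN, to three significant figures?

53.2 kN

A = 144.9 mm².
P_max = σ_allow · A = 367 · 144.9 = 53180 N = 53.18 kN.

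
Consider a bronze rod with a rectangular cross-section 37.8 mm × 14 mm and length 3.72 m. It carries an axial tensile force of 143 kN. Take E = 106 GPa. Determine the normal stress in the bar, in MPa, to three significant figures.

270 MPa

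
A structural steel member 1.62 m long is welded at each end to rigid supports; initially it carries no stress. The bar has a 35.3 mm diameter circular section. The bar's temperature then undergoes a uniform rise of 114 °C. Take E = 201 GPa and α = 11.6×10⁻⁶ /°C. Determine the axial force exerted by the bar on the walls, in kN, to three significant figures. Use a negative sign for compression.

-260 kN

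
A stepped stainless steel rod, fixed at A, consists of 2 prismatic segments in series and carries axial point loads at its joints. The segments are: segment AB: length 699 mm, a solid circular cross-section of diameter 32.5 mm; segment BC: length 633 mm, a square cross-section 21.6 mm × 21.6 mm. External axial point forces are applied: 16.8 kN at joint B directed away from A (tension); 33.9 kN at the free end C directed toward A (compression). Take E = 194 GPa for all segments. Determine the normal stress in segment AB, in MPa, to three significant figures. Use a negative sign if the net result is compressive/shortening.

-20.6 MPa

Internal axial forces (sectioning from the free end, tension +): N_BC = -33.9 kN, N_AB = -17.1 kN.
A_AB = 829.6 mm².
σ_AB = N_AB/A_AB = -17100/829.6 = -20.61 MPa.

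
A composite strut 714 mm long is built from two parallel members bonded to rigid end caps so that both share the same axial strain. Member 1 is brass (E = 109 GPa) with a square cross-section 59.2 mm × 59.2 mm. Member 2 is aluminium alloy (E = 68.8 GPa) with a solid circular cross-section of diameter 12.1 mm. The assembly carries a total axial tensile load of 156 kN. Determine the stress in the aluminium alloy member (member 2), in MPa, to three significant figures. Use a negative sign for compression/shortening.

A_1 = 3505 mm².
A_2 = 115 mm².
Equal strain + equilibrium ⇒ each member carries load in proportion to AE: A₁E₁ = 382000000 N, A₂E₂ = 7911000 N, ΣAE = 389900000 N.
σ₂ = P·E₂/ΣAE = 156000·68800/389900000 = 27.53 MPa.

27.5 MPa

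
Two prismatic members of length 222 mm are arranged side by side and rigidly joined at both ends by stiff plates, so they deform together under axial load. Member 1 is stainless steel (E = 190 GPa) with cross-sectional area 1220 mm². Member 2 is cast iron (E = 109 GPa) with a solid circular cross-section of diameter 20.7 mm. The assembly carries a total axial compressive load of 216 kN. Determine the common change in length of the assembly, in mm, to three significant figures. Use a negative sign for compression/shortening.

-0.179 mm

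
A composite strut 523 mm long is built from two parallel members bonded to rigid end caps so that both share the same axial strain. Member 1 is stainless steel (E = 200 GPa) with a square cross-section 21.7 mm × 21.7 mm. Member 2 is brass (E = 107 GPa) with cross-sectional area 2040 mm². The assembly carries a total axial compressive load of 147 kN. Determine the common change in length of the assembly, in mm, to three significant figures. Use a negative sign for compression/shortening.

-0.246 mm

A_1 = 470.9 mm².
Equal strain + equilibrium ⇒ each member carries load in proportion to AE: A₁E₁ = 94180000 N, A₂E₂ = 218300000 N, ΣAE = 312500000 N.
δ = PL/ΣAE = -147000·523/312500000 = -0.2461 mm.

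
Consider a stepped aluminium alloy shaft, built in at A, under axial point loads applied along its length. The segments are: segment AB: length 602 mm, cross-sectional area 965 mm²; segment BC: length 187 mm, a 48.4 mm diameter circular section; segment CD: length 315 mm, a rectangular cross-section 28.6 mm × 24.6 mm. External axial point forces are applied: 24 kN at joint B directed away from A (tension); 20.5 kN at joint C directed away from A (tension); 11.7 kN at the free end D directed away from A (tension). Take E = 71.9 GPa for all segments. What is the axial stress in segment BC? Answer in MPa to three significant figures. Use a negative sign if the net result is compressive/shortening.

Internal axial forces (sectioning from the free end, tension +): N_CD = 11.7 kN, N_BC = 32.2 kN, N_AB = 56.2 kN.
A_BC = 1840 mm².
σ_BC = N_BC/A_BC = 32200/1840 = 17.5 MPa.

17.5 MPa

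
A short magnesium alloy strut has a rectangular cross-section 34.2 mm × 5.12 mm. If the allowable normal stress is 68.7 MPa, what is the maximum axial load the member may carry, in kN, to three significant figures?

12.0 kN

A = 175.1 mm².
P_max = σ_allow · A = 68.7 · 175.1 = 12030 N = 12.03 kN.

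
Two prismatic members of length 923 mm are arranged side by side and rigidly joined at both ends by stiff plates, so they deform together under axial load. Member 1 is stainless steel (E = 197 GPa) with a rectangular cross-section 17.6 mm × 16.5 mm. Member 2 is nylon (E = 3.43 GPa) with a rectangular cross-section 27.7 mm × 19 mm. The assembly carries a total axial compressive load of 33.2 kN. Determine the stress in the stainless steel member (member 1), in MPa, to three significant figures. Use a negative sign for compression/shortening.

-111 MPa

A_1 = 290.4 mm².
A_2 = 526.3 mm².
Equal strain + equilibrium ⇒ each member carries load in proportion to AE: A₁E₁ = 57210000 N, A₂E₂ = 1805000 N, ΣAE = 59010000 N.
σ₁ = P·E₁/ΣAE = -33200·197000/59010000 = -110.8 MPa.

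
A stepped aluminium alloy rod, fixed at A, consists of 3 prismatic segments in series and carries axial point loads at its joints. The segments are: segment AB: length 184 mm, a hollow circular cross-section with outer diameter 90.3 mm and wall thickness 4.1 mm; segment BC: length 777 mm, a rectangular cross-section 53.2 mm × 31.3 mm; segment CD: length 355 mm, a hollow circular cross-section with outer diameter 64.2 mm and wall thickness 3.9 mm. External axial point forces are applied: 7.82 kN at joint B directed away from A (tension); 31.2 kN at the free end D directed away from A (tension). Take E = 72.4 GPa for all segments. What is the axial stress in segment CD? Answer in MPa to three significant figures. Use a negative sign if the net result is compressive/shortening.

42.2 MPa

Internal axial forces (sectioning from the free end, tension +): N_CD = 31.2 kN, N_BC = 31.2 kN, N_AB = 39.02 kN.
A_CD = 738.8 mm².
σ_CD = N_CD/A_CD = 31200/738.8 = 42.23 MPa.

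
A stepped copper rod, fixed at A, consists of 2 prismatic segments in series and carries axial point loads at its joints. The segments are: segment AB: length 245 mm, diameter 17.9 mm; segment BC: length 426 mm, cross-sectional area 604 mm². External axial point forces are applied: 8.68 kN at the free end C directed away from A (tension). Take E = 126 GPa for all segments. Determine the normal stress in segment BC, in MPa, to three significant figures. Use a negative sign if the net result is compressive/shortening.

14.4 MPa

Internal axial forces (sectioning from the free end, tension +): N_BC = 8.68 kN, N_AB = 8.68 kN.
σ_BC = N_BC/A_BC = 8680/604 = 14.37 MPa.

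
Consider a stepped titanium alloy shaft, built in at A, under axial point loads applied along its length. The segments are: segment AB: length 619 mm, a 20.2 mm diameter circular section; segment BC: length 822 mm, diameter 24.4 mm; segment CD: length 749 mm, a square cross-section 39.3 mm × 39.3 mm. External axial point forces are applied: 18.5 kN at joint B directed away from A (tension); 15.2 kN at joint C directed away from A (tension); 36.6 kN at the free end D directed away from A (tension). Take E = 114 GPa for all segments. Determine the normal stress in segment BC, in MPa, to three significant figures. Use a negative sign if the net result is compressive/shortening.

Internal axial forces (sectioning from the free end, tension +): N_CD = 36.6 kN, N_BC = 51.8 kN, N_AB = 70.3 kN.
A_BC = 467.6 mm².
σ_BC = N_BC/A_BC = 51800/467.6 = 110.8 MPa.

111 MPa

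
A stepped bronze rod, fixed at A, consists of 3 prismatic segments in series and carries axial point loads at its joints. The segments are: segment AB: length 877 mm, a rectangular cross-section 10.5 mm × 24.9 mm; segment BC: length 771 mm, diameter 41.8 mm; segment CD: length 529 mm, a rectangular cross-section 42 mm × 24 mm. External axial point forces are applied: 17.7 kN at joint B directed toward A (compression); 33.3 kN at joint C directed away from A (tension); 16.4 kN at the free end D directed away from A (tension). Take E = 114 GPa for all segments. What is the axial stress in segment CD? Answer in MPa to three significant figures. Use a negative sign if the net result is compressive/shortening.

16.3 MPa

Internal axial forces (sectioning from the free end, tension +): N_CD = 16.4 kN, N_BC = 49.7 kN, N_AB = 32 kN.
A_CD = 1008 mm².
σ_CD = N_CD/A_CD = 16400/1008 = 16.27 MPa.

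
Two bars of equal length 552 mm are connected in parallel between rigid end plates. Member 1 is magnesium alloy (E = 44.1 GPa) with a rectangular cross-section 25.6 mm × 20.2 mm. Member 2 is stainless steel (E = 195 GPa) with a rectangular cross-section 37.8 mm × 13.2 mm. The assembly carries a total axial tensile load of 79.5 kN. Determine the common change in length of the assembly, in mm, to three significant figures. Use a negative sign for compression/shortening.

A_1 = 517.1 mm².
A_2 = 499 mm².
Equal strain + equilibrium ⇒ each member carries load in proportion to AE: A₁E₁ = 22800000 N, A₂E₂ = 97300000 N, ΣAE = 120100000 N.
δ = PL/ΣAE = 79500·552/120100000 = 0.3654 mm.

0.365 mm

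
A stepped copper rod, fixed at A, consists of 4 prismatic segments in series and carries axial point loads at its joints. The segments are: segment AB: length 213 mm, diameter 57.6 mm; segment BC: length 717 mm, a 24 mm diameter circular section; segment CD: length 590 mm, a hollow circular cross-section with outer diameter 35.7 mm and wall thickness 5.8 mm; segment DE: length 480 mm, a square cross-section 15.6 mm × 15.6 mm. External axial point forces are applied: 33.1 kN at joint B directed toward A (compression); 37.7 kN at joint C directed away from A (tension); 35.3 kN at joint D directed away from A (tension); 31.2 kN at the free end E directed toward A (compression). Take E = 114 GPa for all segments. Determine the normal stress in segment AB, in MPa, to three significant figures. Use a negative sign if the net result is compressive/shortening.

3.34 MPa

Internal axial forces (sectioning from the free end, tension +): N_DE = -31.2 kN, N_CD = 4.1 kN, N_BC = 41.8 kN, N_AB = 8.7 kN.
A_AB = 2606 mm².
σ_AB = N_AB/A_AB = 8700/2606 = 3.339 MPa.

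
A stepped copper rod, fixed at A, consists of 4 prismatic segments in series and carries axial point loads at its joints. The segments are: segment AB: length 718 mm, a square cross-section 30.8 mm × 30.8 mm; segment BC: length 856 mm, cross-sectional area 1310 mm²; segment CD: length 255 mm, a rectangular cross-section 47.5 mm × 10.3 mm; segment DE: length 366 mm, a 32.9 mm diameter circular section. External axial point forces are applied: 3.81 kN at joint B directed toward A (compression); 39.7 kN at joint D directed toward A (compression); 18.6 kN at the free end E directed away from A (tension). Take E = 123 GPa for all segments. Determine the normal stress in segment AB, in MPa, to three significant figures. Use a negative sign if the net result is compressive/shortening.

-26.3 MPa

Internal axial forces (sectioning from the free end, tension +): N_DE = 18.6 kN, N_CD = -21.1 kN, N_BC = -21.1 kN, N_AB = -24.91 kN.
A_AB = 948.6 mm².
σ_AB = N_AB/A_AB = -24910/948.6 = -26.26 MPa.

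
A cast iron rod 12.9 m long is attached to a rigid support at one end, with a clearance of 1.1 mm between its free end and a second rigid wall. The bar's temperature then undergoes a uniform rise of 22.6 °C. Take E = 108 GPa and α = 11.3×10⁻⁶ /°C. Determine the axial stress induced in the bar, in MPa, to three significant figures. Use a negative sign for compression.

-18.4 MPa

Free thermal expansion αLΔT = 11.3e-6 · 12900 · 22.6 = 3.294 mm.
The walls engage after the gap closes; constrained expansion = 3.294 − 1.1 = 2.194 mm.
The walls impose strain ε = −(2.194)/12900 = -1.7011e-04; σ = Eε = 108000 · -1.7011e-04 = -18.37 MPa.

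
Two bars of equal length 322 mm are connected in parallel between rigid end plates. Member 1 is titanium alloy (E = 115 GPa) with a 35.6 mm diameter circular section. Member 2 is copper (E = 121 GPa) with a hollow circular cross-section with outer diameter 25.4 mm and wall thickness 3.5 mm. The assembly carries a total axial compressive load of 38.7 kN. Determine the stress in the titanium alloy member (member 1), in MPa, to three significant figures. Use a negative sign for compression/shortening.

A_1 = 995.4 mm².
A_2 = 240.8 mm².
Equal strain + equilibrium ⇒ each member carries load in proportion to AE: A₁E₁ = 114500000 N, A₂E₂ = 29140000 N, ΣAE = 143600000 N.
σ₁ = P·E₁/ΣAE = -38700·115000/143600000 = -30.99 MPa.

-31.0 MPa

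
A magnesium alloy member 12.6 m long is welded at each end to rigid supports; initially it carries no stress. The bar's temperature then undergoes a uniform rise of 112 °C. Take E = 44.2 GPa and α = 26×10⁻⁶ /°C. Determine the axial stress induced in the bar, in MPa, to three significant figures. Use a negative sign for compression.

Free thermal expansion αLΔT = 26e-6 · 12600 · 112 = 36.69 mm.
The walls impose strain ε = −(36.69)/12600 = -2.9120e-03; σ = Eε = 44200 · -2.9120e-03 = -128.7 MPa.

-129 MPa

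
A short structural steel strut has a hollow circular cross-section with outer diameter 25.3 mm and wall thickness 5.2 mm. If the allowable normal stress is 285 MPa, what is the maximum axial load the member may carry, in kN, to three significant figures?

93.6 kN

A = 328.4 mm².
P_max = σ_allow · A = 285 · 328.4 = 93580 N = 93.58 kN.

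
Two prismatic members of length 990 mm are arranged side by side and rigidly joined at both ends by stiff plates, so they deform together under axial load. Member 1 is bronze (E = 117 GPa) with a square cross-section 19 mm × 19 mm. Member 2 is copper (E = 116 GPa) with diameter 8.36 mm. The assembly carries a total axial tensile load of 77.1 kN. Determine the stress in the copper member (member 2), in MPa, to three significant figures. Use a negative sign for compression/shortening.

184 MPa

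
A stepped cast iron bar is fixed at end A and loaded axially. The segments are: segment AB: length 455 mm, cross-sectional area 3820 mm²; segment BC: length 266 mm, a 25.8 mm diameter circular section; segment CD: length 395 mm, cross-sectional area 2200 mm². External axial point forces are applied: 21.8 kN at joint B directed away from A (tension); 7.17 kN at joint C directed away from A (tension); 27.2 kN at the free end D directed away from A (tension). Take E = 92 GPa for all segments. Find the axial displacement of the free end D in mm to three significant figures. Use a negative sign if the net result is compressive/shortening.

0.316 mm

Internal axial forces (sectioning from the free end, tension +): N_CD = 27.2 kN, N_BC = 34.37 kN, N_AB = 56.17 kN.
A_BC = 522.8 mm².
δ_AB = 56170·455/(3820·92000) = 0.07272 mm
δ_BC = 34370·266/(522.8·92000) = 0.1901 mm
δ_CD = 27200·395/(2200·92000) = 0.05308 mm
δ = Σδ_i = 0.3159 mm.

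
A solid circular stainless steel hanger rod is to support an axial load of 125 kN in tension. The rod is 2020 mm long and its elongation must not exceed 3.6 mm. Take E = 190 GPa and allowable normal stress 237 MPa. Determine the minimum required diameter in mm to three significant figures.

Required area A ≥ P/σ_allow = 125000/237 = 527.4 mm².
For a solid circular section, d ≥ √(4A/π) = 25.91 mm.
Elongation limit: A ≥ PL/(Eδ_allow) = 125000·2020/(190000·3.6) = 369.2 mm² ⇒ d ≥ 21.68 mm.
The stress limit governs.

25.9 mm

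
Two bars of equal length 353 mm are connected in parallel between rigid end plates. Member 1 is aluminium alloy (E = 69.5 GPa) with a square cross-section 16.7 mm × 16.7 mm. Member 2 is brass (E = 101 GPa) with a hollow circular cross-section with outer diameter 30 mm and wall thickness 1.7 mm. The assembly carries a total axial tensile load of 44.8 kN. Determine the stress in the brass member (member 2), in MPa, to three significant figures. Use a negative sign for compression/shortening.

131 MPa

A_1 = 278.9 mm².
A_2 = 151.1 mm².
Equal strain + equilibrium ⇒ each member carries load in proportion to AE: A₁E₁ = 19380000 N, A₂E₂ = 15270000 N, ΣAE = 34650000 N.
σ₂ = P·E₂/ΣAE = 44800·101000/34650000 = 130.6 MPa.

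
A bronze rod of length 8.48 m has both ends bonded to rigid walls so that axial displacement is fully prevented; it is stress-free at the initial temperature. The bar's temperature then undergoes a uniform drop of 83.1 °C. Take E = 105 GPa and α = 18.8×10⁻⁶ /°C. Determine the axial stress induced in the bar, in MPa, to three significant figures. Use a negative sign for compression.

164 MPa

Free thermal expansion αLΔT = 18.8e-6 · 8480 · -83.1 = -13.25 mm.
The walls impose strain ε = −(-13.25)/8480 = 1.5623e-03; σ = Eε = 105000 · 1.5623e-03 = 164 MPa.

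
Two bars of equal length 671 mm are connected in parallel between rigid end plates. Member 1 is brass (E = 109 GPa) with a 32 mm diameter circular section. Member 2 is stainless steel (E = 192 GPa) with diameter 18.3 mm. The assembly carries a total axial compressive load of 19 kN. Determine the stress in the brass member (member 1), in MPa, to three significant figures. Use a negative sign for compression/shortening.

-15.0 MPa

A_1 = 804.2 mm².
A_2 = 263 mm².
Equal strain + equilibrium ⇒ each member carries load in proportion to AE: A₁E₁ = 87660000 N, A₂E₂ = 50500000 N, ΣAE = 138200000 N.
σ₁ = P·E₁/ΣAE = -19000·109000/138200000 = -14.99 MPa.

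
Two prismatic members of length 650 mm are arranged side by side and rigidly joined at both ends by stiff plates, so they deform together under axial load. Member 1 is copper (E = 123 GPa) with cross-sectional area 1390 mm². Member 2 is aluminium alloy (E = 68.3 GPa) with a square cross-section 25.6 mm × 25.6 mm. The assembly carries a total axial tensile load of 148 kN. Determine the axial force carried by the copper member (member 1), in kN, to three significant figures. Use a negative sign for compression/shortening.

A_2 = 655.4 mm².
Equal strain + equilibrium ⇒ each member carries load in proportion to AE: A₁E₁ = 171000000 N, A₂E₂ = 44760000 N, ΣAE = 215700000 N.
F₁ = P·A₁E₁/ΣAE = 148000·171000000/215700000 = 117300 N.

117 kN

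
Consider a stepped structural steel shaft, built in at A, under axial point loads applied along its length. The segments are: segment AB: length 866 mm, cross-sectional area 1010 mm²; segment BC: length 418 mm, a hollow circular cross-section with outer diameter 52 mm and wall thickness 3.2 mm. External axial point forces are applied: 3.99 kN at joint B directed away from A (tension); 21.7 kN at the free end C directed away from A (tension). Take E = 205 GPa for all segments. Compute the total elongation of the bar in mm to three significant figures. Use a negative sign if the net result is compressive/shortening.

Internal axial forces (sectioning from the free end, tension +): N_BC = 21.7 kN, N_AB = 25.69 kN.
A_BC = 490.6 mm².
δ_AB = 25690·866/(1010·205000) = 0.1075 mm
δ_BC = 21700·418/(490.6·205000) = 0.09019 mm
δ = Σδ_i = 0.1976 mm.

0.198 mm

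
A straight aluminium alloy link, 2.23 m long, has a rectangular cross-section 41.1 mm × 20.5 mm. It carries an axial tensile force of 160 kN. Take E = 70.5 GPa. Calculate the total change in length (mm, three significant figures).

A = 842.6 mm².
δ_mech = NL/(AE) = 160000·2230/(842.6·70500) = 6.007 mm.

6.01 mm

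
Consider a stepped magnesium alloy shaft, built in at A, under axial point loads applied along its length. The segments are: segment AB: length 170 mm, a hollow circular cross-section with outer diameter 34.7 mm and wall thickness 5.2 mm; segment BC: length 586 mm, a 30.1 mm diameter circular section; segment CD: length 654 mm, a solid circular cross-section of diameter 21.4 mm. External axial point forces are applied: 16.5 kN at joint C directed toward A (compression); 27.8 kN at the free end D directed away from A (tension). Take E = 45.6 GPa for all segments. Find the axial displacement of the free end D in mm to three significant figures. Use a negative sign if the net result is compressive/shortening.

1.40 mm

Internal axial forces (sectioning from the free end, tension +): N_CD = 27.8 kN, N_BC = 11.3 kN, N_AB = 11.3 kN.
A_AB = 481.9 mm².
A_BC = 711.6 mm².
A_CD = 359.7 mm².
δ_AB = 11300·170/(481.9·45600) = 0.08742 mm
δ_BC = 11300·586/(711.6·45600) = 0.2041 mm
δ_CD = 27800·654/(359.7·45600) = 1.109 mm
δ = Σδ_i = 1.4 mm.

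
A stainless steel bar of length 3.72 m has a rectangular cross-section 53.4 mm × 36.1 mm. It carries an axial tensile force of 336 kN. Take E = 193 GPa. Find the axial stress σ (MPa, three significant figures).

A = 1928 mm².
σ = N/A = 336000/1928 = 174.3 MPa.

174 MPa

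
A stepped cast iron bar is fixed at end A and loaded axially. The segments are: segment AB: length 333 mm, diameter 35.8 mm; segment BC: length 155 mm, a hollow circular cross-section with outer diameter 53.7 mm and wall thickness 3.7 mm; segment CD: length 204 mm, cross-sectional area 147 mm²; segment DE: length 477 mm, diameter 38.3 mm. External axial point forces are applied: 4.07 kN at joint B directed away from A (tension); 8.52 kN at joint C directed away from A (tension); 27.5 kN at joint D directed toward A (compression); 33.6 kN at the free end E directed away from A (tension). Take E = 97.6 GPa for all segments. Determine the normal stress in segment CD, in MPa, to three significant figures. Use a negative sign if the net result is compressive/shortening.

41.5 MPa

Internal axial forces (sectioning from the free end, tension +): N_DE = 33.6 kN, N_CD = 6.1 kN, N_BC = 14.62 kN, N_AB = 18.69 kN.
σ_CD = N_CD/A_CD = 6100/147 = 41.5 MPa.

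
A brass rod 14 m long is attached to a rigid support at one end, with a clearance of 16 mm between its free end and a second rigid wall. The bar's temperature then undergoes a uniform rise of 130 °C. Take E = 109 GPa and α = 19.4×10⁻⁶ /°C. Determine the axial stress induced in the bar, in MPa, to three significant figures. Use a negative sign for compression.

Free thermal expansion αLΔT = 19.4e-6 · 14000 · 130 = 35.31 mm.
The walls engage after the gap closes; constrained expansion = 35.31 − 16 = 19.31 mm.
The walls impose strain ε = −(19.31)/14000 = -1.3791e-03; σ = Eε = 109000 · -1.3791e-03 = -150.3 MPa.

-150 MPa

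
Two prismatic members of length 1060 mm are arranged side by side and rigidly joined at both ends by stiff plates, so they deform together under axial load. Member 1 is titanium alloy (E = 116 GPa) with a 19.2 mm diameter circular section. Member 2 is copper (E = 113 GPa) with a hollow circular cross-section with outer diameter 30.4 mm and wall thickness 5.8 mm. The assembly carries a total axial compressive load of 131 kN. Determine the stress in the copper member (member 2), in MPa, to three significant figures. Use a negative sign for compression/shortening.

-176 MPa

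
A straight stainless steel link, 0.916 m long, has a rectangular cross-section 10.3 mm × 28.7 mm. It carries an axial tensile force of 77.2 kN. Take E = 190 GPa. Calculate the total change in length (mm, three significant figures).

A = 295.6 mm².
δ_mech = NL/(AE) = 77200·916/(295.6·190000) = 1.259 mm.

1.26 mm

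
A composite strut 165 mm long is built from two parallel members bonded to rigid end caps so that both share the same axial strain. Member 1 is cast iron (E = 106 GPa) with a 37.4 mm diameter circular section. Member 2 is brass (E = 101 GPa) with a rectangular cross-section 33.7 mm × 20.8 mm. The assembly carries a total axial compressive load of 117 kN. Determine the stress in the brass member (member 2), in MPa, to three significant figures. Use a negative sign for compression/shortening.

A_1 = 1099 mm².
A_2 = 701 mm².
Equal strain + equilibrium ⇒ each member carries load in proportion to AE: A₁E₁ = 116400000 N, A₂E₂ = 70800000 N, ΣAE = 187200000 N.
σ₂ = P·E₂/ΣAE = -117000·101000/187200000 = -63.11 MPa.

-63.1 MPa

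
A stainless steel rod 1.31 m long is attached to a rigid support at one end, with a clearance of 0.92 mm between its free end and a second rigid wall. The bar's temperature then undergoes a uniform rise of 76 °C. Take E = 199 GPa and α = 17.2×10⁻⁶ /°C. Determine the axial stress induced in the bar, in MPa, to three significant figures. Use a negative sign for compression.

Free thermal expansion αLΔT = 17.2e-6 · 1310 · 76 = 1.712 mm.
The walls engage after the gap closes; constrained expansion = 1.712 − 0.92 = 0.7924 mm.
The walls impose strain ε = −(0.7924)/1310 = -6.0491e-04; σ = Eε = 199000 · -6.0491e-04 = -120.4 MPa.

-120 MPa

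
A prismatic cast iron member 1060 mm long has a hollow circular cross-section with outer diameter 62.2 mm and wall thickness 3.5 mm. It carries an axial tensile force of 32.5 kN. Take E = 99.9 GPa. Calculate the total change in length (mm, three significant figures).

0.534 mm

A = 645.4 mm².
δ_mech = NL/(AE) = 32500·1060/(645.4·99900) = 0.5343 mm.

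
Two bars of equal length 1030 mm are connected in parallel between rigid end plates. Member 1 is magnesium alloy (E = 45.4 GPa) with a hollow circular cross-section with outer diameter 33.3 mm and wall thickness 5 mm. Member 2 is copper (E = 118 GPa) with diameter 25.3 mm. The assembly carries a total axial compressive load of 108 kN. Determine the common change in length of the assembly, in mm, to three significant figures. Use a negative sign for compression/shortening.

-1.40 mm

A_1 = 444.5 mm².
A_2 = 502.7 mm².
Equal strain + equilibrium ⇒ each member carries load in proportion to AE: A₁E₁ = 20180000 N, A₂E₂ = 59320000 N, ΣAE = 79500000 N.
δ = PL/ΣAE = -108000·1030/79500000 = -1.399 mm.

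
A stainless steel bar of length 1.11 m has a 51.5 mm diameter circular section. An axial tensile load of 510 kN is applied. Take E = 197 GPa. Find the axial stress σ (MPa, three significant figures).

245 MPa

A = 2083 mm².
σ = N/A = 510000/2083 = 244.8 MPa.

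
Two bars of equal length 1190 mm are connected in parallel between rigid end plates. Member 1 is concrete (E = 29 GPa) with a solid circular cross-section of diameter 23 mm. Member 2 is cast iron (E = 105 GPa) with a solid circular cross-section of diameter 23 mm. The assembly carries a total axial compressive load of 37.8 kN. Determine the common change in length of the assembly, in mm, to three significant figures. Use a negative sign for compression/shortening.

A_1 = 415.5 mm².
A_2 = 415.5 mm².
Equal strain + equilibrium ⇒ each member carries load in proportion to AE: A₁E₁ = 12050000 N, A₂E₂ = 43620000 N, ΣAE = 55670000 N.
δ = PL/ΣAE = -37800·1190/55670000 = -0.808 mm.

-0.808 mm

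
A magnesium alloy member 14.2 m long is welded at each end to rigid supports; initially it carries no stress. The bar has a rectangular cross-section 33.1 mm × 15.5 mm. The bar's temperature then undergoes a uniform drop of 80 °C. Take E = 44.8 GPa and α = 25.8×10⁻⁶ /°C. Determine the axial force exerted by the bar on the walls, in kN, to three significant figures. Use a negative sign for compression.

47.4 kN

Free thermal expansion αLΔT = 25.8e-6 · 14200 · -80 = -29.31 mm.
The walls impose strain ε = −(-29.31)/14200 = 2.0640e-03; σ = Eε = 44800 · 2.0640e-03 = 92.47 MPa.
Wall reaction R = σ·A = 92.47·513.1 = 47440 N = 47.44 kN.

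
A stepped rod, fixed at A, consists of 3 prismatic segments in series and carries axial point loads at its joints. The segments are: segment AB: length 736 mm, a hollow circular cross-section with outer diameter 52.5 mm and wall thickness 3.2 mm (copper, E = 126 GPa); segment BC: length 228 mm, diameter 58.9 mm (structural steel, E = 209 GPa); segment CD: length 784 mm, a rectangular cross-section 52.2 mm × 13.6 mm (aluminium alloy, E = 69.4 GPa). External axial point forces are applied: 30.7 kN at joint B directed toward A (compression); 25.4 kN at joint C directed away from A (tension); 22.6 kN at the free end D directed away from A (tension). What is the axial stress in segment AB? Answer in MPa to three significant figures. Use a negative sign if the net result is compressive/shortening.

34.9 MPa

Internal axial forces (sectioning from the free end, tension +): N_CD = 22.6 kN, N_BC = 48 kN, N_AB = 17.3 kN.
A_AB = 495.6 mm².
σ_AB = N_AB/A_AB = 17300/495.6 = 34.91 MPa.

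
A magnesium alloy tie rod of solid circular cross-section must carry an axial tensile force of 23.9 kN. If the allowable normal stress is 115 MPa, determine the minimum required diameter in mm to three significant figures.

Required area A ≥ P/σ_allow = 23900/115 = 207.8 mm².
For a solid circular section, d ≥ √(4A/π) = 16.27 mm.

16.3 mm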